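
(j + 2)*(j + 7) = j^2 + 9*j + 14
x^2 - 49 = (x - 7)*(x + 7)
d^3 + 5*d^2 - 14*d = d*(d - 2)*(d + 7)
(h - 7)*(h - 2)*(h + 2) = h^3 - 7*h^2 - 4*h + 28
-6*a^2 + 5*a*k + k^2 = (-a + k)*(6*a + k)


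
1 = 1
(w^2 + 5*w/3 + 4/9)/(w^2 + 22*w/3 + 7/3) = (w + 4/3)/(w + 7)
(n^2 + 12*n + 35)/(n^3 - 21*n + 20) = (n + 7)/(n^2 - 5*n + 4)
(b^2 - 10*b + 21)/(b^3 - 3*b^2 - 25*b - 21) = (b - 3)/(b^2 + 4*b + 3)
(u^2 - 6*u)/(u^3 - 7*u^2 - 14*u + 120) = u/(u^2 - u - 20)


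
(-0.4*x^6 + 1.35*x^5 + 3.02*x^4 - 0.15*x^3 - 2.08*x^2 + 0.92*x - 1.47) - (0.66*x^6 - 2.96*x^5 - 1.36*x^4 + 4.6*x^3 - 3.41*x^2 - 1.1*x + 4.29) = -1.06*x^6 + 4.31*x^5 + 4.38*x^4 - 4.75*x^3 + 1.33*x^2 + 2.02*x - 5.76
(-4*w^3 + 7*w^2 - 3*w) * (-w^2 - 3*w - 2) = 4*w^5 + 5*w^4 - 10*w^3 - 5*w^2 + 6*w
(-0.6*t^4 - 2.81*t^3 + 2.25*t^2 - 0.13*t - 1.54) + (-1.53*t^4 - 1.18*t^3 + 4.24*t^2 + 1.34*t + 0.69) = -2.13*t^4 - 3.99*t^3 + 6.49*t^2 + 1.21*t - 0.85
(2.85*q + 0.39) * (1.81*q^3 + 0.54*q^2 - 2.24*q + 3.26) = 5.1585*q^4 + 2.2449*q^3 - 6.1734*q^2 + 8.4174*q + 1.2714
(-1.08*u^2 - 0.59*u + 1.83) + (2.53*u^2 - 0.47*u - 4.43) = 1.45*u^2 - 1.06*u - 2.6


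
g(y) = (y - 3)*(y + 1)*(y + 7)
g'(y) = (y - 3)*(y + 1) + (y - 3)*(y + 7) + (y + 1)*(y + 7) = 3*y^2 + 10*y - 17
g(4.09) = 61.53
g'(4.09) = 74.08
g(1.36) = -32.36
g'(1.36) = 2.15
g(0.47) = -27.78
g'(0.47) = -11.64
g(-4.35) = 65.25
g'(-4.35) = -3.73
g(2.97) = -1.19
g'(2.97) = 39.16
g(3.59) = 28.68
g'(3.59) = 57.56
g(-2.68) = 41.22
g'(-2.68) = -22.25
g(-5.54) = 56.61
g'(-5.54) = 19.67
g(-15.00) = -2016.00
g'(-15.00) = 508.00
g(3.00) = 0.00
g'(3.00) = 40.00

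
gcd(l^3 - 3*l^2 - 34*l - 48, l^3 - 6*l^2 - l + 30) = l + 2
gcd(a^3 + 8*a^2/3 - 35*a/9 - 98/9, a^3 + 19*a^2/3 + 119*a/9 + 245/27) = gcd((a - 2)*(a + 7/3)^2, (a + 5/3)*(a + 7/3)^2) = a^2 + 14*a/3 + 49/9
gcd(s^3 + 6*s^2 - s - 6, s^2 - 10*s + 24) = 1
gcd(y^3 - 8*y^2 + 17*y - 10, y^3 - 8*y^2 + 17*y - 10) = y^3 - 8*y^2 + 17*y - 10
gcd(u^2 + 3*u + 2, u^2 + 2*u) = u + 2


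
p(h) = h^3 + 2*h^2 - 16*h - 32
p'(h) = 3*h^2 + 4*h - 16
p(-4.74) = -17.72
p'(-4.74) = 32.44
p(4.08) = 3.93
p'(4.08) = 50.26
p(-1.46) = -7.49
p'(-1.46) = -15.45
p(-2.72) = 6.19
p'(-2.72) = -4.68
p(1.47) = -48.02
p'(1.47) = -3.64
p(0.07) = -33.11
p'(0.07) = -15.71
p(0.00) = -32.00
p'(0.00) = -16.00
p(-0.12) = -30.05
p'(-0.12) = -16.44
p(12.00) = 1792.00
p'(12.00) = 464.00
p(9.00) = 715.00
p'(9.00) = 263.00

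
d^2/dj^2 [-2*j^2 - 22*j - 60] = -4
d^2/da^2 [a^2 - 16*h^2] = 2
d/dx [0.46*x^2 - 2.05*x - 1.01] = 0.92*x - 2.05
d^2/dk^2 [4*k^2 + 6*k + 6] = 8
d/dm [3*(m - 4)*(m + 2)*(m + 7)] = 9*m^2 + 30*m - 66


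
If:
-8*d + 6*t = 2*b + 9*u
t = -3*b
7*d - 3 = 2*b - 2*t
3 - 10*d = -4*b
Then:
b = -9/52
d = 3/13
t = 27/52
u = 7/39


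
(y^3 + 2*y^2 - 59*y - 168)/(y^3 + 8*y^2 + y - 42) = (y - 8)/(y - 2)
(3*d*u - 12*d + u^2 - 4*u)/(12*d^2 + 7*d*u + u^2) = (u - 4)/(4*d + u)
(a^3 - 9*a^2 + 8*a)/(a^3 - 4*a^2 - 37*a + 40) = a/(a + 5)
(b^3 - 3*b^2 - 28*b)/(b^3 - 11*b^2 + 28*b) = (b + 4)/(b - 4)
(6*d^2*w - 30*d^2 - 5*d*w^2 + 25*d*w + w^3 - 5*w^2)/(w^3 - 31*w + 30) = (6*d^2 - 5*d*w + w^2)/(w^2 + 5*w - 6)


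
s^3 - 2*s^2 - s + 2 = (s - 2)*(s - 1)*(s + 1)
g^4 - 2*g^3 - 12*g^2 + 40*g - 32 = (g - 2)^3*(g + 4)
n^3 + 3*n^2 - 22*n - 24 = (n - 4)*(n + 1)*(n + 6)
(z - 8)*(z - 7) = z^2 - 15*z + 56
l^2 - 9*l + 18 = (l - 6)*(l - 3)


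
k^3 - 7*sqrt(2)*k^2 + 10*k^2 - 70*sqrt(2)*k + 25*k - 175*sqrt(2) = (k + 5)^2*(k - 7*sqrt(2))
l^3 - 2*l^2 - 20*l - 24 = (l - 6)*(l + 2)^2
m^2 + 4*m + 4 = (m + 2)^2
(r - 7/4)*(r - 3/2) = r^2 - 13*r/4 + 21/8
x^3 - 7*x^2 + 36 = (x - 6)*(x - 3)*(x + 2)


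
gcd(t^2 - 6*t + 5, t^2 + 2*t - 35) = t - 5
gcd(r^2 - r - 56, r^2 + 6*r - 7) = r + 7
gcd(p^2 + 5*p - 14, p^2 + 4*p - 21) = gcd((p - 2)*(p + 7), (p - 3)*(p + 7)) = p + 7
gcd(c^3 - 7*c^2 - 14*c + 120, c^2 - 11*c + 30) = c^2 - 11*c + 30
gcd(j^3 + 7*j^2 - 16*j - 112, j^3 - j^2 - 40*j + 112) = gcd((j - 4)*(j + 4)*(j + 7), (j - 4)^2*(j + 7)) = j^2 + 3*j - 28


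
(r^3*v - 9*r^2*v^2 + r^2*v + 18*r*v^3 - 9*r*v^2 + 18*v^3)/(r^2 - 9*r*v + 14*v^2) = v*(r^3 - 9*r^2*v + r^2 + 18*r*v^2 - 9*r*v + 18*v^2)/(r^2 - 9*r*v + 14*v^2)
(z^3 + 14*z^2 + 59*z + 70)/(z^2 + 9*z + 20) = (z^2 + 9*z + 14)/(z + 4)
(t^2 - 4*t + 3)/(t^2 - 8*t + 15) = (t - 1)/(t - 5)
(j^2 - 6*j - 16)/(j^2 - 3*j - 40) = (j + 2)/(j + 5)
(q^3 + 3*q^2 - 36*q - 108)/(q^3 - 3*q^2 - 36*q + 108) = (q + 3)/(q - 3)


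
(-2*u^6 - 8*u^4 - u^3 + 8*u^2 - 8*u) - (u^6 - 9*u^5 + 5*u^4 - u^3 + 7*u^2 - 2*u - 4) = -3*u^6 + 9*u^5 - 13*u^4 + u^2 - 6*u + 4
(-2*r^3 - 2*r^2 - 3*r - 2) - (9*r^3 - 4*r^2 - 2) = -11*r^3 + 2*r^2 - 3*r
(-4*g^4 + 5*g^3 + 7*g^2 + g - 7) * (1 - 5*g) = 20*g^5 - 29*g^4 - 30*g^3 + 2*g^2 + 36*g - 7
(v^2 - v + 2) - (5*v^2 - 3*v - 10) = -4*v^2 + 2*v + 12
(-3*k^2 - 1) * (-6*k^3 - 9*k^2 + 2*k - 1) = 18*k^5 + 27*k^4 + 12*k^2 - 2*k + 1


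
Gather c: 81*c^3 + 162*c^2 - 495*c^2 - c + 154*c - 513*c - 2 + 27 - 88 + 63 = 81*c^3 - 333*c^2 - 360*c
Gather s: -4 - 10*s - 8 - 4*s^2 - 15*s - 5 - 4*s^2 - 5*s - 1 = -8*s^2 - 30*s - 18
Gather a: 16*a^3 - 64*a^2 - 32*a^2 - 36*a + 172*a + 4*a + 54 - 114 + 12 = 16*a^3 - 96*a^2 + 140*a - 48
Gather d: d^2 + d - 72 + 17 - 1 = d^2 + d - 56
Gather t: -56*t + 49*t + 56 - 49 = 7 - 7*t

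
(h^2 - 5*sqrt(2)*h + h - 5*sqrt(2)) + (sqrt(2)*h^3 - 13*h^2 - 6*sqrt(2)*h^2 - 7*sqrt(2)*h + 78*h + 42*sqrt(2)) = sqrt(2)*h^3 - 12*h^2 - 6*sqrt(2)*h^2 - 12*sqrt(2)*h + 79*h + 37*sqrt(2)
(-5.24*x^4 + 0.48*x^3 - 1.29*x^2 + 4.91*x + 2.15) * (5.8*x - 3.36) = -30.392*x^5 + 20.3904*x^4 - 9.0948*x^3 + 32.8124*x^2 - 4.0276*x - 7.224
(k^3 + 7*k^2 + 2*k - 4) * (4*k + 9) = 4*k^4 + 37*k^3 + 71*k^2 + 2*k - 36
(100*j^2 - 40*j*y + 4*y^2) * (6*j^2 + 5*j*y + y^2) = 600*j^4 + 260*j^3*y - 76*j^2*y^2 - 20*j*y^3 + 4*y^4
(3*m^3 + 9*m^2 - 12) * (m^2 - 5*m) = 3*m^5 - 6*m^4 - 45*m^3 - 12*m^2 + 60*m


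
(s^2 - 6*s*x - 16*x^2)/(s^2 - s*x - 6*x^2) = (-s + 8*x)/(-s + 3*x)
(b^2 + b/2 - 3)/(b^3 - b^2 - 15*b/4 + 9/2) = 2/(2*b - 3)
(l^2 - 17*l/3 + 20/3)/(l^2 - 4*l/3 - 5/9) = 3*(l - 4)/(3*l + 1)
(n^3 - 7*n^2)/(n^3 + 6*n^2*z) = (n - 7)/(n + 6*z)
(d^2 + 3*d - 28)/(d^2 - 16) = (d + 7)/(d + 4)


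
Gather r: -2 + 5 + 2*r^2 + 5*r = 2*r^2 + 5*r + 3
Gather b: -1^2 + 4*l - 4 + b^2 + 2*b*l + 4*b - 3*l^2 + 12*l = b^2 + b*(2*l + 4) - 3*l^2 + 16*l - 5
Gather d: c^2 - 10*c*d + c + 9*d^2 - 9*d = c^2 + c + 9*d^2 + d*(-10*c - 9)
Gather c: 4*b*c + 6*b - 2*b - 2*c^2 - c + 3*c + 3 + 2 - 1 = 4*b - 2*c^2 + c*(4*b + 2) + 4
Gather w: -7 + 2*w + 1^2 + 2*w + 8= 4*w + 2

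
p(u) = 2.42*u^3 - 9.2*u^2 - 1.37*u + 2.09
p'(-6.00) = 370.39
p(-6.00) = -843.61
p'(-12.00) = 1264.87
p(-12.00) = -5488.03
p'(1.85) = -10.56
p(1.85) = -16.61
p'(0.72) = -10.85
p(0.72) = -2.76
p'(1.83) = -10.73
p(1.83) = -16.40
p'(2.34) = -4.67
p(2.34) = -20.48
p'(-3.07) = 123.54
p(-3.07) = -150.43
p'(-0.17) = 1.97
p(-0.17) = 2.05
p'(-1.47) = 41.37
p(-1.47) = -23.46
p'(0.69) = -10.61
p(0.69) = -2.44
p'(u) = 7.26*u^2 - 18.4*u - 1.37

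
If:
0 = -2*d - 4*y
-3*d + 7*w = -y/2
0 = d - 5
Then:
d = 5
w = 65/28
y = -5/2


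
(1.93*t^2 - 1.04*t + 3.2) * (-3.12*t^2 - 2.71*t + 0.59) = -6.0216*t^4 - 1.9855*t^3 - 6.0269*t^2 - 9.2856*t + 1.888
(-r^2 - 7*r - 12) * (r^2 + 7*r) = -r^4 - 14*r^3 - 61*r^2 - 84*r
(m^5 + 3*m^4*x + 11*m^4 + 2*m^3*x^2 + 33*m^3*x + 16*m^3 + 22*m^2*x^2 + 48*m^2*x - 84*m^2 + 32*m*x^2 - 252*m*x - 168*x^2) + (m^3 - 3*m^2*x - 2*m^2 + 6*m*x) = m^5 + 3*m^4*x + 11*m^4 + 2*m^3*x^2 + 33*m^3*x + 17*m^3 + 22*m^2*x^2 + 45*m^2*x - 86*m^2 + 32*m*x^2 - 246*m*x - 168*x^2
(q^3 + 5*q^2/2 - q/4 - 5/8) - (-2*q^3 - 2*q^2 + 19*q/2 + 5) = 3*q^3 + 9*q^2/2 - 39*q/4 - 45/8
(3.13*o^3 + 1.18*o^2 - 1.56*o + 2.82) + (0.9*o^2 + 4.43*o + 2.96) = 3.13*o^3 + 2.08*o^2 + 2.87*o + 5.78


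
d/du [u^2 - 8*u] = 2*u - 8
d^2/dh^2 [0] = 0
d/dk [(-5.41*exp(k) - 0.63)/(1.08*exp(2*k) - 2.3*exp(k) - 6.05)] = (5.8428*exp(2*k) + 1.3608*exp(k) + 31.2815)*exp(k)/(1.1664*exp(4*k) - 4.968*exp(3*k) - 7.778*exp(2*k) + 27.83*exp(k) + 36.6025)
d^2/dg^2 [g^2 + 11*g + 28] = 2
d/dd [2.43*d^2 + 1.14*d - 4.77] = 4.86*d + 1.14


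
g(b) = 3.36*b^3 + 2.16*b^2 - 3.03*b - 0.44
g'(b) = 10.08*b^2 + 4.32*b - 3.03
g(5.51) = 610.52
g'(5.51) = 326.80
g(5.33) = 553.54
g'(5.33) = 306.36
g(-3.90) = -155.08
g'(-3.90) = 133.44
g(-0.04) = -0.32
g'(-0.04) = -3.19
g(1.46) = 10.20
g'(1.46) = 24.76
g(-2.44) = -29.00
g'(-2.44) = 46.44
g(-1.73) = -6.13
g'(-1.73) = 19.66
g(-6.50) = -812.22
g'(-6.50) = 394.77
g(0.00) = -0.44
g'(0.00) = -3.03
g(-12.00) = -5459.12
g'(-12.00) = 1396.65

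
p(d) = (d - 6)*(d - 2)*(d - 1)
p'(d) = (d - 6)*(d - 2) + (d - 6)*(d - 1) + (d - 2)*(d - 1) = 3*d^2 - 18*d + 20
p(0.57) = -3.34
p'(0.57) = 10.71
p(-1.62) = -72.27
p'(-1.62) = 57.03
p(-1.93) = -91.31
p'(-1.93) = 65.91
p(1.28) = 0.95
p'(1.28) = 1.88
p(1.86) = 0.50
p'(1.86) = -3.10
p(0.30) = -6.78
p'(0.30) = 14.87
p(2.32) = -1.55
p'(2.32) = -5.61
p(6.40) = 9.50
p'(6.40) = 27.68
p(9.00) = 168.00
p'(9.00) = 101.00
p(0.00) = -12.00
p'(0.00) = 20.00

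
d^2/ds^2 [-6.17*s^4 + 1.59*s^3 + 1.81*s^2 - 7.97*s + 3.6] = -74.04*s^2 + 9.54*s + 3.62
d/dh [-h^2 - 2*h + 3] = -2*h - 2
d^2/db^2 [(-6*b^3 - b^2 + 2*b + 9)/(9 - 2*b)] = 6*(8*b^3 - 108*b^2 + 486*b + 3)/(8*b^3 - 108*b^2 + 486*b - 729)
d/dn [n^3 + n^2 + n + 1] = 3*n^2 + 2*n + 1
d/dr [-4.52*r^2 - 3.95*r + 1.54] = -9.04*r - 3.95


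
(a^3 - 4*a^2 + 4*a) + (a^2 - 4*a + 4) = a^3 - 3*a^2 + 4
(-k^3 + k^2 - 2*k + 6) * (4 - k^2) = k^5 - k^4 - 2*k^3 - 2*k^2 - 8*k + 24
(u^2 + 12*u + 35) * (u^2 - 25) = u^4 + 12*u^3 + 10*u^2 - 300*u - 875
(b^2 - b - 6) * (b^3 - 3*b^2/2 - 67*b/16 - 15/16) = b^5 - 5*b^4/2 - 139*b^3/16 + 49*b^2/4 + 417*b/16 + 45/8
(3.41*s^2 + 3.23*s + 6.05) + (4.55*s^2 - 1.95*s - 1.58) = 7.96*s^2 + 1.28*s + 4.47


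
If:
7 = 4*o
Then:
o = 7/4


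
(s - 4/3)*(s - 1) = s^2 - 7*s/3 + 4/3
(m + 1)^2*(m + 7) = m^3 + 9*m^2 + 15*m + 7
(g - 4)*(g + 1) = g^2 - 3*g - 4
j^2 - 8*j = j*(j - 8)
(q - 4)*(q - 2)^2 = q^3 - 8*q^2 + 20*q - 16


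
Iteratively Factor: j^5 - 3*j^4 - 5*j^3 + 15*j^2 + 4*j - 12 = (j + 2)*(j^4 - 5*j^3 + 5*j^2 + 5*j - 6) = (j - 1)*(j + 2)*(j^3 - 4*j^2 + j + 6) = (j - 3)*(j - 1)*(j + 2)*(j^2 - j - 2) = (j - 3)*(j - 1)*(j + 1)*(j + 2)*(j - 2)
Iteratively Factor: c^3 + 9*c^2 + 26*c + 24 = (c + 3)*(c^2 + 6*c + 8) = (c + 3)*(c + 4)*(c + 2)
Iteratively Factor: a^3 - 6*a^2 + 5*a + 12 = (a + 1)*(a^2 - 7*a + 12) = (a - 4)*(a + 1)*(a - 3)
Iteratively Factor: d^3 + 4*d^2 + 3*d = (d + 3)*(d^2 + d) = d*(d + 3)*(d + 1)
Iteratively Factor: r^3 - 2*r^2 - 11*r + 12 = (r - 1)*(r^2 - r - 12) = (r - 4)*(r - 1)*(r + 3)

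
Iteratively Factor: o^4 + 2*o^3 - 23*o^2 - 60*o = (o)*(o^3 + 2*o^2 - 23*o - 60) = o*(o + 3)*(o^2 - o - 20) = o*(o + 3)*(o + 4)*(o - 5)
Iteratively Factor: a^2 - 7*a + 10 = (a - 5)*(a - 2)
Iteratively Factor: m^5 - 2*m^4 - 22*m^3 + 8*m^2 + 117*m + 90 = (m + 3)*(m^4 - 5*m^3 - 7*m^2 + 29*m + 30) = (m + 1)*(m + 3)*(m^3 - 6*m^2 - m + 30) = (m + 1)*(m + 2)*(m + 3)*(m^2 - 8*m + 15) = (m - 5)*(m + 1)*(m + 2)*(m + 3)*(m - 3)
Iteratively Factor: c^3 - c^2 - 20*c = (c)*(c^2 - c - 20) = c*(c + 4)*(c - 5)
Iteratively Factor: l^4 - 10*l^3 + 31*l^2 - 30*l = (l)*(l^3 - 10*l^2 + 31*l - 30) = l*(l - 5)*(l^2 - 5*l + 6) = l*(l - 5)*(l - 2)*(l - 3)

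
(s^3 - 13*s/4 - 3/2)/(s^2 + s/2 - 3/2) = (s^2 - 3*s/2 - 1)/(s - 1)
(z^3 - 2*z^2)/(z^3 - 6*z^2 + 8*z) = z/(z - 4)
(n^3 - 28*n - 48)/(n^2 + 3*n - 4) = (n^2 - 4*n - 12)/(n - 1)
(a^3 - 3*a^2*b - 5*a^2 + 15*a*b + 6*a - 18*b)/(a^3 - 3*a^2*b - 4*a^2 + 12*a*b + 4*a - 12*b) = (a - 3)/(a - 2)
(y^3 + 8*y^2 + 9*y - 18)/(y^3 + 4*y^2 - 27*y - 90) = (y - 1)/(y - 5)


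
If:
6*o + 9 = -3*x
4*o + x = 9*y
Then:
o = 9*y/2 + 3/2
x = -9*y - 6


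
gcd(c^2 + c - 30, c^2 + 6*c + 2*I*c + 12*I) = c + 6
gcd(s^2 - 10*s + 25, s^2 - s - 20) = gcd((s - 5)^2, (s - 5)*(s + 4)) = s - 5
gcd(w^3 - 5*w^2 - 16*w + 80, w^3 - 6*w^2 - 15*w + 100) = w^2 - w - 20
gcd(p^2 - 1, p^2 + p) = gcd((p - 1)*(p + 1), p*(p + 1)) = p + 1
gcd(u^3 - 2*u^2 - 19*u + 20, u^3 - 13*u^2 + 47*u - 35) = u^2 - 6*u + 5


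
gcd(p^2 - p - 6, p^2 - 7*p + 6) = 1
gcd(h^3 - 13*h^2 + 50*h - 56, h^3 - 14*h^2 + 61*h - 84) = h^2 - 11*h + 28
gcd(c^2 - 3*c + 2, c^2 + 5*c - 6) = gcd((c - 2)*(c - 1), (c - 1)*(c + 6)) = c - 1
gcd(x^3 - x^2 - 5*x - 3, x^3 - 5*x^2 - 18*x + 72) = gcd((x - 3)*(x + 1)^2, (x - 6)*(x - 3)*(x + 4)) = x - 3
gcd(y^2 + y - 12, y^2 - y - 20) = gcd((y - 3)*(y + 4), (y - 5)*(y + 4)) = y + 4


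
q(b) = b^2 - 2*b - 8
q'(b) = 2*b - 2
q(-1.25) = -3.94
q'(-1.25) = -4.50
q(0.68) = -8.90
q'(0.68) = -0.64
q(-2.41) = 2.63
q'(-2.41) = -6.82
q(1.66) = -8.56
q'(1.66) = 1.32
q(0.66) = -8.88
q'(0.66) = -0.68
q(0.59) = -8.83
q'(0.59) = -0.82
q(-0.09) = -7.81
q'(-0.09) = -2.18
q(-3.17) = 8.39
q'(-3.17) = -8.34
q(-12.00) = 160.00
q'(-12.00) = -26.00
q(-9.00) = 91.00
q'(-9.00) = -20.00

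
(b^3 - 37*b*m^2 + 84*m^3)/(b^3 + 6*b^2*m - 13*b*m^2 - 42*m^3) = (b - 4*m)/(b + 2*m)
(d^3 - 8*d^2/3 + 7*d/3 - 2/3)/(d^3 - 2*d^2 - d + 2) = (d^2 - 5*d/3 + 2/3)/(d^2 - d - 2)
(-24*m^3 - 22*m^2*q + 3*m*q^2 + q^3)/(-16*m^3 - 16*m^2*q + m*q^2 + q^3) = (6*m + q)/(4*m + q)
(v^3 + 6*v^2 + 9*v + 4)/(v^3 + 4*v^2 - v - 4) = (v + 1)/(v - 1)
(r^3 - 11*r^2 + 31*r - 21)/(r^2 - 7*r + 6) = (r^2 - 10*r + 21)/(r - 6)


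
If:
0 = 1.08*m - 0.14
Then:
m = 0.13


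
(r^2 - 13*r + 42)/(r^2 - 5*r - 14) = (r - 6)/(r + 2)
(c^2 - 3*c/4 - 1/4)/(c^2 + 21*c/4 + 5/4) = (c - 1)/(c + 5)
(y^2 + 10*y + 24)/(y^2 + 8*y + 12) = (y + 4)/(y + 2)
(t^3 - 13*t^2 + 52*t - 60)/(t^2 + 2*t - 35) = (t^2 - 8*t + 12)/(t + 7)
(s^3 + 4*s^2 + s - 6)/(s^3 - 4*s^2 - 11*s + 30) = (s^2 + s - 2)/(s^2 - 7*s + 10)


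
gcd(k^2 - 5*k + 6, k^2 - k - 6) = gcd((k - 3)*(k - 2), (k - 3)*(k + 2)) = k - 3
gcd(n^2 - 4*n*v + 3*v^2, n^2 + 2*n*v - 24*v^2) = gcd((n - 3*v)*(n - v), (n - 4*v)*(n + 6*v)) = 1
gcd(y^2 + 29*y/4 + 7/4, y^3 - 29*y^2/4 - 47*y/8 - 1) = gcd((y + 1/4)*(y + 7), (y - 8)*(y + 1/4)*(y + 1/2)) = y + 1/4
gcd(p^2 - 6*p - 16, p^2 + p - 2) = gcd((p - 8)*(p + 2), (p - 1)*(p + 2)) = p + 2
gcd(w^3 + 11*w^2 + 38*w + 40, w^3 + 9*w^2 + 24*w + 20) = w^2 + 7*w + 10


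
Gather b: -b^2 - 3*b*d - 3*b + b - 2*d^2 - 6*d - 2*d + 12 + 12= -b^2 + b*(-3*d - 2) - 2*d^2 - 8*d + 24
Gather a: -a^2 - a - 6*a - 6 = -a^2 - 7*a - 6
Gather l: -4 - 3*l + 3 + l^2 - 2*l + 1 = l^2 - 5*l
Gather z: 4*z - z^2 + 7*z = -z^2 + 11*z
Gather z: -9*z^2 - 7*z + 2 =-9*z^2 - 7*z + 2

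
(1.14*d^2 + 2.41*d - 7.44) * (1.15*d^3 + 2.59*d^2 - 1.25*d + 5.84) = 1.311*d^5 + 5.7241*d^4 - 3.7391*d^3 - 15.6245*d^2 + 23.3744*d - 43.4496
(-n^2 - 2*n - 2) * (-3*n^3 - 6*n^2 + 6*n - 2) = 3*n^5 + 12*n^4 + 12*n^3 + 2*n^2 - 8*n + 4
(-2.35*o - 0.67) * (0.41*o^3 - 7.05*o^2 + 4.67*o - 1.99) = -0.9635*o^4 + 16.2928*o^3 - 6.251*o^2 + 1.5476*o + 1.3333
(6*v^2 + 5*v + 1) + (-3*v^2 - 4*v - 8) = 3*v^2 + v - 7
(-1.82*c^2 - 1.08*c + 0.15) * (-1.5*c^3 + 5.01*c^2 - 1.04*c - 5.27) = 2.73*c^5 - 7.4982*c^4 - 3.743*c^3 + 11.4661*c^2 + 5.5356*c - 0.7905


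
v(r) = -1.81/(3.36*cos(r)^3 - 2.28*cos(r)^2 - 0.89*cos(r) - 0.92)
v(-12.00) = 1.42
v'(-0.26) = 2.49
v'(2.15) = -2.52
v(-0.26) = 2.06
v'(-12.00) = -1.46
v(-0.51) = 1.51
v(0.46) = 1.60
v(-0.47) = 1.58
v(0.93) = 1.17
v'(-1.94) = 3.14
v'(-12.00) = -1.46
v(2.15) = 1.09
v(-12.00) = 1.42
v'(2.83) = -0.28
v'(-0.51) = 1.72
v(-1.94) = 1.72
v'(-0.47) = 1.91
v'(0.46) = -1.96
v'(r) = -1.81*(10.08*sin(r)*cos(r)^2 - 4.56*sin(r)*cos(r) - 0.89*sin(r))/(3.36*cos(r)^3 - 2.28*cos(r)^2 - 0.89*cos(r) - 0.92)^2 = (-18.2448*cos(r)^2 + 8.2536*cos(r) + 1.6109)*sin(r)/(-3.36*cos(r)^3 + 2.28*cos(r)^2 + 0.89*cos(r) + 0.92)^2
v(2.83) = 0.36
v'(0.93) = 0.01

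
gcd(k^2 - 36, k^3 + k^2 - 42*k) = k - 6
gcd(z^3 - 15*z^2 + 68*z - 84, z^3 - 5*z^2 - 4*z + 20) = z - 2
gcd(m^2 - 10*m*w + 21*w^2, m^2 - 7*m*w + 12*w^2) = -m + 3*w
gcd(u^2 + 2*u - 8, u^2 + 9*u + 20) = u + 4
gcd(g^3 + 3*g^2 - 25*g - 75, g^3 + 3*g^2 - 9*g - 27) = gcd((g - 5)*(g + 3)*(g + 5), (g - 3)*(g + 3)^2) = g + 3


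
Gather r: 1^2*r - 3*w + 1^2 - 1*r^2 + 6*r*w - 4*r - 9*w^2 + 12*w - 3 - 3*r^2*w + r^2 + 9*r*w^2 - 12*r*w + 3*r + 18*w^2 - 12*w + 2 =-3*r^2*w + r*(9*w^2 - 6*w) + 9*w^2 - 3*w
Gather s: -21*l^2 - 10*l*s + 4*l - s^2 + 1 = -21*l^2 - 10*l*s + 4*l - s^2 + 1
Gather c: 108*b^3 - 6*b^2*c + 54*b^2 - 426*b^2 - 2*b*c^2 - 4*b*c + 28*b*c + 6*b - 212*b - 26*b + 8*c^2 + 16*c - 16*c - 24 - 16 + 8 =108*b^3 - 372*b^2 - 232*b + c^2*(8 - 2*b) + c*(-6*b^2 + 24*b) - 32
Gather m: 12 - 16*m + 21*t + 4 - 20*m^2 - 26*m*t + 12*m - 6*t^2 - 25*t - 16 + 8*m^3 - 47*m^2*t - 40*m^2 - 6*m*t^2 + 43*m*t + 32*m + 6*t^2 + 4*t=8*m^3 + m^2*(-47*t - 60) + m*(-6*t^2 + 17*t + 28)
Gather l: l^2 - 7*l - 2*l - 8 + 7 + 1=l^2 - 9*l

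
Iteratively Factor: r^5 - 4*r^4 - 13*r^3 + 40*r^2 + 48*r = (r)*(r^4 - 4*r^3 - 13*r^2 + 40*r + 48) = r*(r + 3)*(r^3 - 7*r^2 + 8*r + 16) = r*(r - 4)*(r + 3)*(r^2 - 3*r - 4) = r*(r - 4)*(r + 1)*(r + 3)*(r - 4)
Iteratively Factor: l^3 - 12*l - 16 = (l + 2)*(l^2 - 2*l - 8) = (l - 4)*(l + 2)*(l + 2)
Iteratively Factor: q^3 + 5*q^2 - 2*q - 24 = (q + 4)*(q^2 + q - 6) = (q + 3)*(q + 4)*(q - 2)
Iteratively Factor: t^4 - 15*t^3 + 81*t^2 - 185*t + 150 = (t - 3)*(t^3 - 12*t^2 + 45*t - 50) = (t - 5)*(t - 3)*(t^2 - 7*t + 10) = (t - 5)*(t - 3)*(t - 2)*(t - 5)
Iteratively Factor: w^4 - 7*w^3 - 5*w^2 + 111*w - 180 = (w - 3)*(w^3 - 4*w^2 - 17*w + 60) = (w - 3)*(w + 4)*(w^2 - 8*w + 15) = (w - 5)*(w - 3)*(w + 4)*(w - 3)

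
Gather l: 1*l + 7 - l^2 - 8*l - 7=-l^2 - 7*l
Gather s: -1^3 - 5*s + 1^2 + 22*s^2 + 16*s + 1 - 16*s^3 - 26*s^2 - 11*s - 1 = -16*s^3 - 4*s^2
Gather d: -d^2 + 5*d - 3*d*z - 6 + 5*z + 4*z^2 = -d^2 + d*(5 - 3*z) + 4*z^2 + 5*z - 6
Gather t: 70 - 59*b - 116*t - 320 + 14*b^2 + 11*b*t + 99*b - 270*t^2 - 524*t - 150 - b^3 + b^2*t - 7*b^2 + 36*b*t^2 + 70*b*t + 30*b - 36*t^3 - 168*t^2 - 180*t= -b^3 + 7*b^2 + 70*b - 36*t^3 + t^2*(36*b - 438) + t*(b^2 + 81*b - 820) - 400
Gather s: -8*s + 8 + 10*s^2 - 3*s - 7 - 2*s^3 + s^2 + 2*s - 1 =-2*s^3 + 11*s^2 - 9*s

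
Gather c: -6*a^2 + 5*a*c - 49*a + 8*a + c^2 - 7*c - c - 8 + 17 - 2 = -6*a^2 - 41*a + c^2 + c*(5*a - 8) + 7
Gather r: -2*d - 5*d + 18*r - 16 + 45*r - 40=-7*d + 63*r - 56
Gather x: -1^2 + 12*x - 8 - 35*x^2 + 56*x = -35*x^2 + 68*x - 9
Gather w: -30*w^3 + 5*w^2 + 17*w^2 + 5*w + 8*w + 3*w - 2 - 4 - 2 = -30*w^3 + 22*w^2 + 16*w - 8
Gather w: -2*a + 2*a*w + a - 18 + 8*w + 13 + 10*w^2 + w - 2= -a + 10*w^2 + w*(2*a + 9) - 7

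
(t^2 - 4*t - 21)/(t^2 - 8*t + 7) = (t + 3)/(t - 1)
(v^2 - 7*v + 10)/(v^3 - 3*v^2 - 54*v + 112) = (v - 5)/(v^2 - v - 56)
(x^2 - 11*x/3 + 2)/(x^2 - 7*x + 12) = (x - 2/3)/(x - 4)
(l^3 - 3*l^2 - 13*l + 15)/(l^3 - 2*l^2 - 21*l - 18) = (l^2 - 6*l + 5)/(l^2 - 5*l - 6)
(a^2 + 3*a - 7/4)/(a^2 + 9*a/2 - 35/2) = (4*a^2 + 12*a - 7)/(2*(2*a^2 + 9*a - 35))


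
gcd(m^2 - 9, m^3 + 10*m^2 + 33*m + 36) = m + 3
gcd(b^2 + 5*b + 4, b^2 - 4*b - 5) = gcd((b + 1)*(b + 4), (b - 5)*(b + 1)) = b + 1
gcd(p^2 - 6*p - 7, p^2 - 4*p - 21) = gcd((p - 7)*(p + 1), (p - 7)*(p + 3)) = p - 7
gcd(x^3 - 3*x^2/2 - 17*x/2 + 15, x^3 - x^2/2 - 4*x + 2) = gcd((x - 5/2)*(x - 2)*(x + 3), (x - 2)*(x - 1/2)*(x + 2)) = x - 2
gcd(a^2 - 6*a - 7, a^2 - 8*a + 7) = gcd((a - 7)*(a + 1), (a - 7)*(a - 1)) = a - 7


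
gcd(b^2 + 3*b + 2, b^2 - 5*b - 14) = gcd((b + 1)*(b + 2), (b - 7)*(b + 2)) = b + 2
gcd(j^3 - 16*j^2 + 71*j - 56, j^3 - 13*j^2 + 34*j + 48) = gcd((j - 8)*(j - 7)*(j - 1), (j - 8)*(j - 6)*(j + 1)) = j - 8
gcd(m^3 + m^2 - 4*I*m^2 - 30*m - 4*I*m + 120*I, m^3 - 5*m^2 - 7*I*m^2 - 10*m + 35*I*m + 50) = m - 5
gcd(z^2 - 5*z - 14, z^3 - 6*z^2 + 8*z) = 1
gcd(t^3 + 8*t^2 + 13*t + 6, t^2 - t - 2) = t + 1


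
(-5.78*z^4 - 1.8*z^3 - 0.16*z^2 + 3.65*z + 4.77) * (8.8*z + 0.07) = -50.864*z^5 - 16.2446*z^4 - 1.534*z^3 + 32.1088*z^2 + 42.2315*z + 0.3339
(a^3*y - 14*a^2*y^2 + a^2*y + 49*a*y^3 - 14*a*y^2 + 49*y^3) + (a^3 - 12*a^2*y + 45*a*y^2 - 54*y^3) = a^3*y + a^3 - 14*a^2*y^2 - 11*a^2*y + 49*a*y^3 + 31*a*y^2 - 5*y^3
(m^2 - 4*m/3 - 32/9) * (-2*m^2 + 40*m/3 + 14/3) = -2*m^4 + 16*m^3 - 6*m^2 - 1448*m/27 - 448/27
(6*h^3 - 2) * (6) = 36*h^3 - 12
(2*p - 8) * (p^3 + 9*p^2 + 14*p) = 2*p^4 + 10*p^3 - 44*p^2 - 112*p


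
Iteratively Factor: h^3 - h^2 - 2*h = (h)*(h^2 - h - 2) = h*(h - 2)*(h + 1)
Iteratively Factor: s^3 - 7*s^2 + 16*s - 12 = (s - 2)*(s^2 - 5*s + 6) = (s - 2)^2*(s - 3)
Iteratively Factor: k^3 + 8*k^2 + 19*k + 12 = (k + 1)*(k^2 + 7*k + 12) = (k + 1)*(k + 4)*(k + 3)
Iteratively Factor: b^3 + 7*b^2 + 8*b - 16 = (b + 4)*(b^2 + 3*b - 4) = (b + 4)^2*(b - 1)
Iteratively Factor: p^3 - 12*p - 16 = (p + 2)*(p^2 - 2*p - 8) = (p + 2)^2*(p - 4)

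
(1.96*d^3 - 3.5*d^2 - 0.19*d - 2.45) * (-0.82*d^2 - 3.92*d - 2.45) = -1.6072*d^5 - 4.8132*d^4 + 9.0738*d^3 + 11.3288*d^2 + 10.0695*d + 6.0025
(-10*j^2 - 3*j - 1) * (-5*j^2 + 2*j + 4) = 50*j^4 - 5*j^3 - 41*j^2 - 14*j - 4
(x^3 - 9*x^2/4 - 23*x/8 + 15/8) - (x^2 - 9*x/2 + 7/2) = x^3 - 13*x^2/4 + 13*x/8 - 13/8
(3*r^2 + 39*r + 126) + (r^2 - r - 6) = 4*r^2 + 38*r + 120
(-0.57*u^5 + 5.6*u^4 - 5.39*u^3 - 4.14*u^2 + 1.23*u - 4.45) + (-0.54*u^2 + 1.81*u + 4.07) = -0.57*u^5 + 5.6*u^4 - 5.39*u^3 - 4.68*u^2 + 3.04*u - 0.38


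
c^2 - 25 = (c - 5)*(c + 5)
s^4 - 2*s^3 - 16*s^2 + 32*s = s*(s - 4)*(s - 2)*(s + 4)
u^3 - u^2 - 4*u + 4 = (u - 2)*(u - 1)*(u + 2)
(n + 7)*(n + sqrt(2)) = n^2 + sqrt(2)*n + 7*n + 7*sqrt(2)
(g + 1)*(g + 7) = g^2 + 8*g + 7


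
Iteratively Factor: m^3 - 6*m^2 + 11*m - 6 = (m - 1)*(m^2 - 5*m + 6) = (m - 2)*(m - 1)*(m - 3)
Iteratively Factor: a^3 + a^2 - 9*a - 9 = (a + 1)*(a^2 - 9) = (a - 3)*(a + 1)*(a + 3)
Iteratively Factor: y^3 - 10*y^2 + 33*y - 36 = (y - 4)*(y^2 - 6*y + 9) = (y - 4)*(y - 3)*(y - 3)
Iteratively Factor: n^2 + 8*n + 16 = (n + 4)*(n + 4)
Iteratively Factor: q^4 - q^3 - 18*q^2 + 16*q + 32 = (q - 4)*(q^3 + 3*q^2 - 6*q - 8) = (q - 4)*(q - 2)*(q^2 + 5*q + 4) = (q - 4)*(q - 2)*(q + 1)*(q + 4)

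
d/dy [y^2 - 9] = 2*y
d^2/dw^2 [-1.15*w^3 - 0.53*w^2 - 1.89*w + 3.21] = -6.9*w - 1.06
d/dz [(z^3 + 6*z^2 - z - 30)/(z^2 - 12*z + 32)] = (z^4 - 24*z^3 + 25*z^2 + 444*z - 392)/(z^4 - 24*z^3 + 208*z^2 - 768*z + 1024)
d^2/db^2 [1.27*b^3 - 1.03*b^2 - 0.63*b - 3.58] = 7.62*b - 2.06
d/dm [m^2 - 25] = 2*m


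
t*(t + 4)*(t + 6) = t^3 + 10*t^2 + 24*t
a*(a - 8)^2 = a^3 - 16*a^2 + 64*a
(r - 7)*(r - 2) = r^2 - 9*r + 14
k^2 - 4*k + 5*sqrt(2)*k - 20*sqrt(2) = (k - 4)*(k + 5*sqrt(2))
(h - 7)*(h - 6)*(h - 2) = h^3 - 15*h^2 + 68*h - 84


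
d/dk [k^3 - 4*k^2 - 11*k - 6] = 3*k^2 - 8*k - 11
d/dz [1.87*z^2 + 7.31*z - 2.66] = 3.74*z + 7.31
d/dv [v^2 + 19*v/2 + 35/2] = 2*v + 19/2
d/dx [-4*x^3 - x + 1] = -12*x^2 - 1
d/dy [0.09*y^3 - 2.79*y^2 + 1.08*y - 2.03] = 0.27*y^2 - 5.58*y + 1.08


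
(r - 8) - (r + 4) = -12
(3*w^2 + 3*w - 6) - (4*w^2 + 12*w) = -w^2 - 9*w - 6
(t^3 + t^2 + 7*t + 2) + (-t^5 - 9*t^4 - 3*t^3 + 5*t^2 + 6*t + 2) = -t^5 - 9*t^4 - 2*t^3 + 6*t^2 + 13*t + 4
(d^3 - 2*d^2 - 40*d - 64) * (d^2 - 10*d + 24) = d^5 - 12*d^4 + 4*d^3 + 288*d^2 - 320*d - 1536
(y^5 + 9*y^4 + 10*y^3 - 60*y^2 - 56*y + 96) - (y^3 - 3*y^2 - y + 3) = y^5 + 9*y^4 + 9*y^3 - 57*y^2 - 55*y + 93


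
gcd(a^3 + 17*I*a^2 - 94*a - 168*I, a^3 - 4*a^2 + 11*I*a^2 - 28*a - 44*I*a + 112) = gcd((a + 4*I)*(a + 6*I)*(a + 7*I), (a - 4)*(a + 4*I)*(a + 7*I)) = a^2 + 11*I*a - 28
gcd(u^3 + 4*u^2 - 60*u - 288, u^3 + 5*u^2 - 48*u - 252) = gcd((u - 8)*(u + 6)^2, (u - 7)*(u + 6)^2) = u^2 + 12*u + 36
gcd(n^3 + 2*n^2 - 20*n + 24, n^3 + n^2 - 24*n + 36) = n^2 + 4*n - 12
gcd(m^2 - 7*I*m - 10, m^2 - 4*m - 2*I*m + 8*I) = m - 2*I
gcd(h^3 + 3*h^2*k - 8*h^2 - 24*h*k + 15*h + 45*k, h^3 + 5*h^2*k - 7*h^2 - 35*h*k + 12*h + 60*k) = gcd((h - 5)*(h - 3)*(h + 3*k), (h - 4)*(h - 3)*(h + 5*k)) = h - 3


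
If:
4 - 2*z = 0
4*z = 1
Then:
No Solution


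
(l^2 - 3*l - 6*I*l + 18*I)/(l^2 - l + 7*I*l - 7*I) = (l^2 - 3*l - 6*I*l + 18*I)/(l^2 - l + 7*I*l - 7*I)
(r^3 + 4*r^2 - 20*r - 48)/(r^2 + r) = (r^3 + 4*r^2 - 20*r - 48)/(r*(r + 1))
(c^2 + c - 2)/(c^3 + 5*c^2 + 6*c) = (c - 1)/(c*(c + 3))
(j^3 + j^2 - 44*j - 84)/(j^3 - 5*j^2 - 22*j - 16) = (j^2 - j - 42)/(j^2 - 7*j - 8)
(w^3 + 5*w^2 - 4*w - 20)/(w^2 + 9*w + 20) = (w^2 - 4)/(w + 4)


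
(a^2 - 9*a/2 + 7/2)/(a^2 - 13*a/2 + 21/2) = (a - 1)/(a - 3)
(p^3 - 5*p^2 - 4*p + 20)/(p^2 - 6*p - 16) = (p^2 - 7*p + 10)/(p - 8)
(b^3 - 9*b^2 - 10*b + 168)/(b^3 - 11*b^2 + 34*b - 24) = (b^2 - 3*b - 28)/(b^2 - 5*b + 4)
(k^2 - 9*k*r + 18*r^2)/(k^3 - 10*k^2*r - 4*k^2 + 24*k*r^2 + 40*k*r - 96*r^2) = (-k + 3*r)/(-k^2 + 4*k*r + 4*k - 16*r)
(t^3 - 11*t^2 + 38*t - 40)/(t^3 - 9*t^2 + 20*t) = (t - 2)/t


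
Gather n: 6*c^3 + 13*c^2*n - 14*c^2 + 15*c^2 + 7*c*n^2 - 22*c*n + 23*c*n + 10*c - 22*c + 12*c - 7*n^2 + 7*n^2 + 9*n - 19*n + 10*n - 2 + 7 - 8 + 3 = 6*c^3 + c^2 + 7*c*n^2 + n*(13*c^2 + c)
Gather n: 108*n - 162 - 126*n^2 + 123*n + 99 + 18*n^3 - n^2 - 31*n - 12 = 18*n^3 - 127*n^2 + 200*n - 75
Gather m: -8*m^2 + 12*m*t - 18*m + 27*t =-8*m^2 + m*(12*t - 18) + 27*t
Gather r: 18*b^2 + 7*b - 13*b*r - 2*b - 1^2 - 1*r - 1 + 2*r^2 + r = 18*b^2 - 13*b*r + 5*b + 2*r^2 - 2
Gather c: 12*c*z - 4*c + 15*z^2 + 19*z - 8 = c*(12*z - 4) + 15*z^2 + 19*z - 8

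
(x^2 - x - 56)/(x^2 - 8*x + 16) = (x^2 - x - 56)/(x^2 - 8*x + 16)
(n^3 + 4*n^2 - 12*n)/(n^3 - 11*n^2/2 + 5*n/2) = 2*(n^2 + 4*n - 12)/(2*n^2 - 11*n + 5)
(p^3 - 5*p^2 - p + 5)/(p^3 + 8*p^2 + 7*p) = (p^2 - 6*p + 5)/(p*(p + 7))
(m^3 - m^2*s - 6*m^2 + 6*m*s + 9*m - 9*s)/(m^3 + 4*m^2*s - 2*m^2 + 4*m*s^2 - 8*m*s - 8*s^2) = (m^3 - m^2*s - 6*m^2 + 6*m*s + 9*m - 9*s)/(m^3 + 4*m^2*s - 2*m^2 + 4*m*s^2 - 8*m*s - 8*s^2)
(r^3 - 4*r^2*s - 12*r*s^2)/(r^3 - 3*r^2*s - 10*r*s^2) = (r - 6*s)/(r - 5*s)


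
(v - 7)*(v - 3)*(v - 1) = v^3 - 11*v^2 + 31*v - 21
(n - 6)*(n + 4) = n^2 - 2*n - 24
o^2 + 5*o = o*(o + 5)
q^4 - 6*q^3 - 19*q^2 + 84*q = q*(q - 7)*(q - 3)*(q + 4)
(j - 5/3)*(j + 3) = j^2 + 4*j/3 - 5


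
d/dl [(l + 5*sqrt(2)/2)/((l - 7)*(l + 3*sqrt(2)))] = (2*(l - 7)*(l + 3*sqrt(2)) - (l - 7)*(2*l + 5*sqrt(2)) - (l + 3*sqrt(2))*(2*l + 5*sqrt(2)))/(2*(l - 7)^2*(l + 3*sqrt(2))^2)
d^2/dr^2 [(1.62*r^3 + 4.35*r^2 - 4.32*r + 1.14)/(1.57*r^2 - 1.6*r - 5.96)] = (-3.5527136788005e-15*r^5 + 1.4210854715202e-14*r^4 + 39.169392*r^3 + 353.772756*r^2 + 85.5492479999999*r + 418.600176)/(3.869893*r^6 - 11.83152*r^5 - 32.014812*r^4 + 85.73312*r^3 + 121.533936*r^2 - 170.50368*r - 211.708736)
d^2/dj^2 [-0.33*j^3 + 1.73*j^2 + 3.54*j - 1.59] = 3.46 - 1.98*j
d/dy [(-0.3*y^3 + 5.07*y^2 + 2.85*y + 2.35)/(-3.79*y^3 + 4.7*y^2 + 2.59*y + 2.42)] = (-4.44089209850063e-16*y^5 + 17.8053*y^4 + 20.049*y^3 + 24.2778*y^2 + 2.4488*y + 0.8105)/(14.3641*y^6 - 35.626*y^5 + 2.45780000000001*y^4 + 6.0024*y^3 + 29.4561*y^2 + 12.5356*y + 5.8564)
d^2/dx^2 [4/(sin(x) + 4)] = 4*(4*sin(x) + cos(x)^2 + 1)/(sin(x) + 4)^3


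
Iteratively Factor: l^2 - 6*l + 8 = (l - 4)*(l - 2)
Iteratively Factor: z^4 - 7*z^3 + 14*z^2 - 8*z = (z - 2)*(z^3 - 5*z^2 + 4*z) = (z - 4)*(z - 2)*(z^2 - z) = (z - 4)*(z - 2)*(z - 1)*(z)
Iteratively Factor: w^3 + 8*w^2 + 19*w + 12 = (w + 1)*(w^2 + 7*w + 12) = (w + 1)*(w + 4)*(w + 3)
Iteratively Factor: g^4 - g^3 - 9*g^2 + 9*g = (g + 3)*(g^3 - 4*g^2 + 3*g) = (g - 3)*(g + 3)*(g^2 - g) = (g - 3)*(g - 1)*(g + 3)*(g)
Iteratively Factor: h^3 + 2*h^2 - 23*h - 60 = (h + 3)*(h^2 - h - 20) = (h + 3)*(h + 4)*(h - 5)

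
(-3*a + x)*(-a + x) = 3*a^2 - 4*a*x + x^2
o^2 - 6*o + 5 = (o - 5)*(o - 1)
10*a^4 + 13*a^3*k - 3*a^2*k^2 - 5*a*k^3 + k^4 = (-5*a + k)*(-2*a + k)*(a + k)^2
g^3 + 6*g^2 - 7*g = g*(g - 1)*(g + 7)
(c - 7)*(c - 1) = c^2 - 8*c + 7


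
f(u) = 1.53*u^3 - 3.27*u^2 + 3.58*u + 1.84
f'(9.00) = 316.51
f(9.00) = 884.56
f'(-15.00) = 1134.43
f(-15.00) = -5951.36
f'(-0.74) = 10.93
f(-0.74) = -3.22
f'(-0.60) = 9.16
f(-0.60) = -1.82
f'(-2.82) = 58.52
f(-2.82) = -68.57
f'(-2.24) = 41.26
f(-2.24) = -39.78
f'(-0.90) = 13.18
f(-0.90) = -5.15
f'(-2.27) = 42.08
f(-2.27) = -41.03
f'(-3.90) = 98.90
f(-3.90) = -152.62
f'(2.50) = 15.92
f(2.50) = 14.26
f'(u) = 4.59*u^2 - 6.54*u + 3.58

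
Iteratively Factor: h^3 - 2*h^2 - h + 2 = (h - 1)*(h^2 - h - 2) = (h - 2)*(h - 1)*(h + 1)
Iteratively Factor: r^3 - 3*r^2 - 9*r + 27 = (r + 3)*(r^2 - 6*r + 9) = (r - 3)*(r + 3)*(r - 3)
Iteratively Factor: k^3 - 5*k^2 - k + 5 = (k - 5)*(k^2 - 1) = (k - 5)*(k - 1)*(k + 1)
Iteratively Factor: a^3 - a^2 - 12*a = (a + 3)*(a^2 - 4*a) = (a - 4)*(a + 3)*(a)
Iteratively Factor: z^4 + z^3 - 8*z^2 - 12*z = (z)*(z^3 + z^2 - 8*z - 12) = z*(z + 2)*(z^2 - z - 6) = z*(z + 2)^2*(z - 3)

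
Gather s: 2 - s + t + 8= -s + t + 10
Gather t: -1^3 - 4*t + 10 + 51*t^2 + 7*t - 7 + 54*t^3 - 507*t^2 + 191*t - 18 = 54*t^3 - 456*t^2 + 194*t - 16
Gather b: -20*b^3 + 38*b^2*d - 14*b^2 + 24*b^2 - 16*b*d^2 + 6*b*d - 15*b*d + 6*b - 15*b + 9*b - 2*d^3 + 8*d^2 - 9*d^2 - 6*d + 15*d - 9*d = -20*b^3 + b^2*(38*d + 10) + b*(-16*d^2 - 9*d) - 2*d^3 - d^2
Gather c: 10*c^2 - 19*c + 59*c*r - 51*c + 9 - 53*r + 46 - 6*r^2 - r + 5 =10*c^2 + c*(59*r - 70) - 6*r^2 - 54*r + 60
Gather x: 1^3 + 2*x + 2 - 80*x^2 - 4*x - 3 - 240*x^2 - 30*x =-320*x^2 - 32*x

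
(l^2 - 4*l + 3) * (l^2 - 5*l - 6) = l^4 - 9*l^3 + 17*l^2 + 9*l - 18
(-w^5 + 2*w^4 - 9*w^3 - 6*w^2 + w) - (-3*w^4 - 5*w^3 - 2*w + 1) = -w^5 + 5*w^4 - 4*w^3 - 6*w^2 + 3*w - 1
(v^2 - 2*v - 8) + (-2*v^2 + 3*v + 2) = -v^2 + v - 6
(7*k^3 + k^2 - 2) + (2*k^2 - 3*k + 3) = 7*k^3 + 3*k^2 - 3*k + 1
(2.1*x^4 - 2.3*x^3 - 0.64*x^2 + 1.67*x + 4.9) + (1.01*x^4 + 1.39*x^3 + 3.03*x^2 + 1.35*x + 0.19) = 3.11*x^4 - 0.91*x^3 + 2.39*x^2 + 3.02*x + 5.09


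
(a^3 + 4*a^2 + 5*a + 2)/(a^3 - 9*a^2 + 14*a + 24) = (a^2 + 3*a + 2)/(a^2 - 10*a + 24)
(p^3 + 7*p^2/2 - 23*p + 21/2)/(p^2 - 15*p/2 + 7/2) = (p^2 + 4*p - 21)/(p - 7)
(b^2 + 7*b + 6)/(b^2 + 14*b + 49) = (b^2 + 7*b + 6)/(b^2 + 14*b + 49)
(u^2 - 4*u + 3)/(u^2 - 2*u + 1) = (u - 3)/(u - 1)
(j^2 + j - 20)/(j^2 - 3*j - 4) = (j + 5)/(j + 1)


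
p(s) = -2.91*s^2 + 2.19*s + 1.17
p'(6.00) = -32.73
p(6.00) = -90.45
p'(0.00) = 2.19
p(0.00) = 1.17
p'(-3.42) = 22.09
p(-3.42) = -40.36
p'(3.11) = -15.91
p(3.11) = -20.16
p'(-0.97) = 7.84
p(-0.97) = -3.69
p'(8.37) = -46.52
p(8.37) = -184.37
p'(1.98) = -9.33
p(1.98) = -5.90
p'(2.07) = -9.86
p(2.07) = -6.77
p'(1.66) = -7.47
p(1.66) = -3.21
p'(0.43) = -0.31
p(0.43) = 1.57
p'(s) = 2.19 - 5.82*s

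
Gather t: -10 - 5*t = -5*t - 10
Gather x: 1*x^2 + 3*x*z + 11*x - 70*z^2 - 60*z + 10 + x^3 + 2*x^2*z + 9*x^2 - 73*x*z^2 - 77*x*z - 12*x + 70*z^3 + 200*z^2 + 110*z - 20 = x^3 + x^2*(2*z + 10) + x*(-73*z^2 - 74*z - 1) + 70*z^3 + 130*z^2 + 50*z - 10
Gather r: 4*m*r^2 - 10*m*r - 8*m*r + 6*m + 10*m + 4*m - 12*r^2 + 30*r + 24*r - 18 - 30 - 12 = 20*m + r^2*(4*m - 12) + r*(54 - 18*m) - 60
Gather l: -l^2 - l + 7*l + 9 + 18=-l^2 + 6*l + 27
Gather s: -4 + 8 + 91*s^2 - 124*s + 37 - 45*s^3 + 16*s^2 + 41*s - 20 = -45*s^3 + 107*s^2 - 83*s + 21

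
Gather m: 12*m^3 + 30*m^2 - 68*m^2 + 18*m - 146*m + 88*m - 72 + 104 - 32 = 12*m^3 - 38*m^2 - 40*m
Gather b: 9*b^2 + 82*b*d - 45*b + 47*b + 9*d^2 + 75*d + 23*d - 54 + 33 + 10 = 9*b^2 + b*(82*d + 2) + 9*d^2 + 98*d - 11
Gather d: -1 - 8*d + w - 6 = -8*d + w - 7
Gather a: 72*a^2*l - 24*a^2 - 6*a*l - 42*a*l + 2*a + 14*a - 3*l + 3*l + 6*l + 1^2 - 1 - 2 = a^2*(72*l - 24) + a*(16 - 48*l) + 6*l - 2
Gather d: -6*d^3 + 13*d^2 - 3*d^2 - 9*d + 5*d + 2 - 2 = -6*d^3 + 10*d^2 - 4*d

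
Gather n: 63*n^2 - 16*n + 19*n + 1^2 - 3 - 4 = 63*n^2 + 3*n - 6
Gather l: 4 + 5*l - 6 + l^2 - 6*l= l^2 - l - 2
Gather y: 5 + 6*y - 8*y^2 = -8*y^2 + 6*y + 5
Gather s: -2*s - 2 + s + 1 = -s - 1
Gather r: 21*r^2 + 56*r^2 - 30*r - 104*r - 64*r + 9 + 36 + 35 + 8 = 77*r^2 - 198*r + 88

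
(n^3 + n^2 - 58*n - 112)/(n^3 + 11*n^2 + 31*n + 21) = (n^2 - 6*n - 16)/(n^2 + 4*n + 3)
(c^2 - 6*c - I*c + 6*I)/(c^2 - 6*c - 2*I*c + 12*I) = (c - I)/(c - 2*I)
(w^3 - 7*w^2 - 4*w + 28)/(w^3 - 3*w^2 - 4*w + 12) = (w - 7)/(w - 3)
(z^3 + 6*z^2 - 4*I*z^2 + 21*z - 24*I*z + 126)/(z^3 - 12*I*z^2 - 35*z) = (z^2 + 3*z*(2 + I) + 18*I)/(z*(z - 5*I))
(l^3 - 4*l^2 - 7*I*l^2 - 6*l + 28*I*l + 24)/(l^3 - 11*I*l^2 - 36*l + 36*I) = (l^2 - l*(4 + I) + 4*I)/(l^2 - 5*I*l - 6)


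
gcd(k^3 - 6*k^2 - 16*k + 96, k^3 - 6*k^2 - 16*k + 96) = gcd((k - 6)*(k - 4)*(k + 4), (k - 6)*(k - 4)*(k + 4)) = k^3 - 6*k^2 - 16*k + 96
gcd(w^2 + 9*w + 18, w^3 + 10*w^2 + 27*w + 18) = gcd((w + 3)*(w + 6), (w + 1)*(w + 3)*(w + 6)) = w^2 + 9*w + 18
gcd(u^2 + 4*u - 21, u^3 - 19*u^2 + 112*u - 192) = u - 3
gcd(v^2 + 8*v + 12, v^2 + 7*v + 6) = v + 6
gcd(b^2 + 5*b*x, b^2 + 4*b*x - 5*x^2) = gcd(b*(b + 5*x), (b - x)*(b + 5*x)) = b + 5*x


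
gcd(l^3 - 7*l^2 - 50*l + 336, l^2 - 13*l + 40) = l - 8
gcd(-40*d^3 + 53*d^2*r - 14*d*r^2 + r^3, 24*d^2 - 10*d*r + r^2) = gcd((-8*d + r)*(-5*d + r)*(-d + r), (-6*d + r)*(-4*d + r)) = 1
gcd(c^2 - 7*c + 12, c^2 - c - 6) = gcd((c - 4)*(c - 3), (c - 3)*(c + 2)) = c - 3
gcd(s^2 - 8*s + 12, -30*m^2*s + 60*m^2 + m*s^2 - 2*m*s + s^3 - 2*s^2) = s - 2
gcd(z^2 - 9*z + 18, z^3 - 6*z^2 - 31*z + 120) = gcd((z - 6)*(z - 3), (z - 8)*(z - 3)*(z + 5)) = z - 3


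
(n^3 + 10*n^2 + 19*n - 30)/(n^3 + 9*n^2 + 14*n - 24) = (n + 5)/(n + 4)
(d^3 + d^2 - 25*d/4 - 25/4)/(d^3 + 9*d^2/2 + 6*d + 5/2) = (d - 5/2)/(d + 1)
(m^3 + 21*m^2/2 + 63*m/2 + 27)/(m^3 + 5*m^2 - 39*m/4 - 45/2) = 2*(m + 3)/(2*m - 5)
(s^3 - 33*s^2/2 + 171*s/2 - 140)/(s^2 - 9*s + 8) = (2*s^2 - 17*s + 35)/(2*(s - 1))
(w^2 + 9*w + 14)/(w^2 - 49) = (w + 2)/(w - 7)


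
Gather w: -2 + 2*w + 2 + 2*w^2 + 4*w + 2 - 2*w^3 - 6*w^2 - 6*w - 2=-2*w^3 - 4*w^2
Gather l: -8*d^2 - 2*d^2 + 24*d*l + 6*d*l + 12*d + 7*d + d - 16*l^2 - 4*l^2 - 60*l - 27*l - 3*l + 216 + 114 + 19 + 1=-10*d^2 + 20*d - 20*l^2 + l*(30*d - 90) + 350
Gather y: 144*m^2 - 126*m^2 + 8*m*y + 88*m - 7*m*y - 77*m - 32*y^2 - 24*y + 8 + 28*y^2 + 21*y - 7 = 18*m^2 + 11*m - 4*y^2 + y*(m - 3) + 1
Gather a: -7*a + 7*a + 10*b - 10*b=0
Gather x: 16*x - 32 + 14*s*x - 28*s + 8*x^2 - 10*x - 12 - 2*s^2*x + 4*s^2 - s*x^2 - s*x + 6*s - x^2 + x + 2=4*s^2 - 22*s + x^2*(7 - s) + x*(-2*s^2 + 13*s + 7) - 42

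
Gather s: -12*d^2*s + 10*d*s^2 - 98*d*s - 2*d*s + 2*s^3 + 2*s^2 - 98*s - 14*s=2*s^3 + s^2*(10*d + 2) + s*(-12*d^2 - 100*d - 112)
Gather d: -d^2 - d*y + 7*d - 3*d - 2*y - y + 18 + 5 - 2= -d^2 + d*(4 - y) - 3*y + 21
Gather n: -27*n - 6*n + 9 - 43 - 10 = -33*n - 44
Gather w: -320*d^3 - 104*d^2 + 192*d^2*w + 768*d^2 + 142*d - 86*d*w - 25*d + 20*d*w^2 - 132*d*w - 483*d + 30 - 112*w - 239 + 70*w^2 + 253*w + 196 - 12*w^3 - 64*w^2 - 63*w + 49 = -320*d^3 + 664*d^2 - 366*d - 12*w^3 + w^2*(20*d + 6) + w*(192*d^2 - 218*d + 78) + 36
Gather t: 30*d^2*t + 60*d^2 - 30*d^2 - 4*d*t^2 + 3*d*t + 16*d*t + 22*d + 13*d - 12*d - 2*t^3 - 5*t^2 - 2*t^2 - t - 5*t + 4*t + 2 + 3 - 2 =30*d^2 + 23*d - 2*t^3 + t^2*(-4*d - 7) + t*(30*d^2 + 19*d - 2) + 3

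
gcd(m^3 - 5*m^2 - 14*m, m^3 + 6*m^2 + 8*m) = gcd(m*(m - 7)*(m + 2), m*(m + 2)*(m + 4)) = m^2 + 2*m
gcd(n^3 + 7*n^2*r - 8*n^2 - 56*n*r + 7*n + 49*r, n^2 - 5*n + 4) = n - 1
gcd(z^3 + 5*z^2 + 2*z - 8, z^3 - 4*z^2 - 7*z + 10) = z^2 + z - 2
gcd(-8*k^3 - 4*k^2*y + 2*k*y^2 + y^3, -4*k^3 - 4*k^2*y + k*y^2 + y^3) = -4*k^2 + y^2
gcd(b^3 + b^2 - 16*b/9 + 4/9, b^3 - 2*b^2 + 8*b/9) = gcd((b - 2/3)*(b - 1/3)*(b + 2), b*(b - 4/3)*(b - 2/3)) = b - 2/3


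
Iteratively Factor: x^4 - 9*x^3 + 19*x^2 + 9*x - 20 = (x + 1)*(x^3 - 10*x^2 + 29*x - 20) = (x - 5)*(x + 1)*(x^2 - 5*x + 4) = (x - 5)*(x - 4)*(x + 1)*(x - 1)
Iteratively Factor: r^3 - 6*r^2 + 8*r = (r)*(r^2 - 6*r + 8) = r*(r - 2)*(r - 4)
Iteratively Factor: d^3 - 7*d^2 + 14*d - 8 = (d - 1)*(d^2 - 6*d + 8) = (d - 4)*(d - 1)*(d - 2)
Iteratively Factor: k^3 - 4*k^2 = (k)*(k^2 - 4*k) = k^2*(k - 4)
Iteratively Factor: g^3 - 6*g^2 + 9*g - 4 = (g - 1)*(g^2 - 5*g + 4) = (g - 4)*(g - 1)*(g - 1)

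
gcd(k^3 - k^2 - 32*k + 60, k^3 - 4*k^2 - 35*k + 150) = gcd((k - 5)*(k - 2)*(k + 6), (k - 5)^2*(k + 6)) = k^2 + k - 30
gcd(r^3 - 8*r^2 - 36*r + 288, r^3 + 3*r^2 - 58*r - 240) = r^2 - 2*r - 48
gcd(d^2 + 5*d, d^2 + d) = d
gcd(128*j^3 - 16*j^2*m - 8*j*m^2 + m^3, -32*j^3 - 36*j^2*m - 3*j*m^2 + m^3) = 32*j^2 + 4*j*m - m^2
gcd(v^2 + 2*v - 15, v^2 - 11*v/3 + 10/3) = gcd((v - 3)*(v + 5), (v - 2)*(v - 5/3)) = 1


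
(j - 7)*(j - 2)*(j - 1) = j^3 - 10*j^2 + 23*j - 14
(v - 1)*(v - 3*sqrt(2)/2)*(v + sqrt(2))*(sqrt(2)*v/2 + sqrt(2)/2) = sqrt(2)*v^4/2 - v^3/2 - 2*sqrt(2)*v^2 + v/2 + 3*sqrt(2)/2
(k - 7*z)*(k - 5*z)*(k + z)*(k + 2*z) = k^4 - 9*k^3*z + k^2*z^2 + 81*k*z^3 + 70*z^4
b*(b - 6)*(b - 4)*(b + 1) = b^4 - 9*b^3 + 14*b^2 + 24*b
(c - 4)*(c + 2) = c^2 - 2*c - 8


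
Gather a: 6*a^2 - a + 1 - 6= 6*a^2 - a - 5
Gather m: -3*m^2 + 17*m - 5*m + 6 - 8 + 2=-3*m^2 + 12*m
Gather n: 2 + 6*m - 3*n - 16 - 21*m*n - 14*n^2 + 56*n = 6*m - 14*n^2 + n*(53 - 21*m) - 14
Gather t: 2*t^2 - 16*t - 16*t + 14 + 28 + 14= 2*t^2 - 32*t + 56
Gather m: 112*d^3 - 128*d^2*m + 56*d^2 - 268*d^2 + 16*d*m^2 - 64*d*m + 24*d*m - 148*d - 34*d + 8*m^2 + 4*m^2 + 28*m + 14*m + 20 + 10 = 112*d^3 - 212*d^2 - 182*d + m^2*(16*d + 12) + m*(-128*d^2 - 40*d + 42) + 30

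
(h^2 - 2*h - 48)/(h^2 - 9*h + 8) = (h + 6)/(h - 1)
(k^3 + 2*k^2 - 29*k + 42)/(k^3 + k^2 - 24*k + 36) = (k + 7)/(k + 6)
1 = 1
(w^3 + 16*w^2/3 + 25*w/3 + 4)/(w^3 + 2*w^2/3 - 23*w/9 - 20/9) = 3*(w + 3)/(3*w - 5)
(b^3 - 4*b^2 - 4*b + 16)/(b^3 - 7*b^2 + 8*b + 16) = (b^2 - 4)/(b^2 - 3*b - 4)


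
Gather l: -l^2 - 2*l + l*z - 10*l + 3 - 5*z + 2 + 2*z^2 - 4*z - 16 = -l^2 + l*(z - 12) + 2*z^2 - 9*z - 11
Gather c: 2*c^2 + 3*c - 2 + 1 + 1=2*c^2 + 3*c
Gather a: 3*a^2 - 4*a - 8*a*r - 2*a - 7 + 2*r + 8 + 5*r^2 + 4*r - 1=3*a^2 + a*(-8*r - 6) + 5*r^2 + 6*r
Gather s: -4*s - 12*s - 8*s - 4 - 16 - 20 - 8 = -24*s - 48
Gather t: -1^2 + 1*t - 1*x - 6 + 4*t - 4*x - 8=5*t - 5*x - 15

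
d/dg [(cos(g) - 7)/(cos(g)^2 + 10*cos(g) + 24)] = (cos(g)^2 - 14*cos(g) - 94)*sin(g)/(cos(g)^2 + 10*cos(g) + 24)^2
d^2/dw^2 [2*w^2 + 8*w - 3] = 4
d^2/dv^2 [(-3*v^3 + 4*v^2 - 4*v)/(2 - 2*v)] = 3*v*(v^2 - 3*v + 3)/(v^3 - 3*v^2 + 3*v - 1)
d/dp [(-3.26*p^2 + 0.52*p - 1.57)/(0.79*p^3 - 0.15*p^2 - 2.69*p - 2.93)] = (2.5754*p^4 - 0.8216*p^3 + 12.5683*p^2 + 18.6326*p - 5.7469)/(0.6241*p^6 - 0.237*p^5 - 4.2277*p^4 - 3.8224*p^3 + 8.1151*p^2 + 15.7634*p + 8.5849)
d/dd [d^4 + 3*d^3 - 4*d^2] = d*(4*d^2 + 9*d - 8)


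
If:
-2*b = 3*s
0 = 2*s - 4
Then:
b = -3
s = 2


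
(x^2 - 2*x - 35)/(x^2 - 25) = (x - 7)/(x - 5)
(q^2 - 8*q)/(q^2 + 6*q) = (q - 8)/(q + 6)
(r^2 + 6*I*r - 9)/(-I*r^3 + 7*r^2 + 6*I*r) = (r^2 + 6*I*r - 9)/(r*(-I*r^2 + 7*r + 6*I))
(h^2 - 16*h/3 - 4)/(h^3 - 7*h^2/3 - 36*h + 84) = (3*h + 2)/(3*h^2 + 11*h - 42)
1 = 1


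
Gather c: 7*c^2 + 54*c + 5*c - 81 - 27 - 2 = 7*c^2 + 59*c - 110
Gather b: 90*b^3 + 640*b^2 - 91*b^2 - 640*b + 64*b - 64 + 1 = 90*b^3 + 549*b^2 - 576*b - 63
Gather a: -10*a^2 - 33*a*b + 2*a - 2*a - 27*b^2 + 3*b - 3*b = -10*a^2 - 33*a*b - 27*b^2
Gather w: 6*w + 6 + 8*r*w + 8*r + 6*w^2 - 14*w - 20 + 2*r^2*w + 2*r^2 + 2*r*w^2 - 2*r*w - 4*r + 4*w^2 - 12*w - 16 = 2*r^2 + 4*r + w^2*(2*r + 10) + w*(2*r^2 + 6*r - 20) - 30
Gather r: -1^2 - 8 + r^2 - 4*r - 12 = r^2 - 4*r - 21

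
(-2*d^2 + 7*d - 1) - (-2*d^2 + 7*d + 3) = -4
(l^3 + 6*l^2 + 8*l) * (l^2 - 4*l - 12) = l^5 + 2*l^4 - 28*l^3 - 104*l^2 - 96*l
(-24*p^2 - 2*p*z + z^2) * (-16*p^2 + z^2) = 384*p^4 + 32*p^3*z - 40*p^2*z^2 - 2*p*z^3 + z^4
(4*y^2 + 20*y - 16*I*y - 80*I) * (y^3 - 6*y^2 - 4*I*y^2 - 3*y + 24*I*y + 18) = 4*y^5 - 4*y^4 - 32*I*y^4 - 196*y^3 + 32*I*y^3 + 76*y^2 + 1008*I*y^2 + 2280*y - 48*I*y - 1440*I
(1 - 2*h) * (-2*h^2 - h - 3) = 4*h^3 + 5*h - 3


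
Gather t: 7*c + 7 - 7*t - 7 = 7*c - 7*t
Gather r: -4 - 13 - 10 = -27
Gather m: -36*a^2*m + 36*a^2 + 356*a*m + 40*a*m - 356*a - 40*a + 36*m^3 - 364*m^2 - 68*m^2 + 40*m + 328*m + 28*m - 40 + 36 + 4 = 36*a^2 - 396*a + 36*m^3 - 432*m^2 + m*(-36*a^2 + 396*a + 396)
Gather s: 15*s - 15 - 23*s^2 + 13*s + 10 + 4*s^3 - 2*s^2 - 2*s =4*s^3 - 25*s^2 + 26*s - 5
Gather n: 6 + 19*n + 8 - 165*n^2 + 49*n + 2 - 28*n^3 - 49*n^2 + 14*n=-28*n^3 - 214*n^2 + 82*n + 16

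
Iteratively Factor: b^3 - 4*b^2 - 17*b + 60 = (b - 3)*(b^2 - b - 20) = (b - 3)*(b + 4)*(b - 5)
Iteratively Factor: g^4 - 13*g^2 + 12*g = (g + 4)*(g^3 - 4*g^2 + 3*g) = (g - 3)*(g + 4)*(g^2 - g) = g*(g - 3)*(g + 4)*(g - 1)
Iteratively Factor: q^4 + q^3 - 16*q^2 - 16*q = (q)*(q^3 + q^2 - 16*q - 16) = q*(q + 1)*(q^2 - 16) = q*(q + 1)*(q + 4)*(q - 4)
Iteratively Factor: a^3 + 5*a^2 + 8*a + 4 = (a + 2)*(a^2 + 3*a + 2) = (a + 2)^2*(a + 1)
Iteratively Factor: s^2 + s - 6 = (s - 2)*(s + 3)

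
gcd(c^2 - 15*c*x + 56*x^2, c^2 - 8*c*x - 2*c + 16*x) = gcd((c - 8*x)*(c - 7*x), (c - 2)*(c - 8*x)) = -c + 8*x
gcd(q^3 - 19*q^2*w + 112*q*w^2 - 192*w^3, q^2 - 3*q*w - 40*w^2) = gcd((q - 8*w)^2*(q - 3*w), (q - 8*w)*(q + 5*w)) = q - 8*w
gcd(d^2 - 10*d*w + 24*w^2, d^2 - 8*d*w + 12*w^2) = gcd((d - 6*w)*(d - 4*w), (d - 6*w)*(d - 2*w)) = -d + 6*w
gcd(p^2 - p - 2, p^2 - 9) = 1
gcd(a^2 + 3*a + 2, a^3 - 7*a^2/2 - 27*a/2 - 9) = a + 1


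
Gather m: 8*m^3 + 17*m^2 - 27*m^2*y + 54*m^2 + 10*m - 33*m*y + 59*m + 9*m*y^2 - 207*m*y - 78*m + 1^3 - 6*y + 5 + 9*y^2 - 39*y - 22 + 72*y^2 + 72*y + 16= 8*m^3 + m^2*(71 - 27*y) + m*(9*y^2 - 240*y - 9) + 81*y^2 + 27*y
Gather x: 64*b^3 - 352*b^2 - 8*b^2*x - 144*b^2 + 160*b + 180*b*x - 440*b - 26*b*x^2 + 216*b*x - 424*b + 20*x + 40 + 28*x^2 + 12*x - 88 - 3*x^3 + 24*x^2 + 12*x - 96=64*b^3 - 496*b^2 - 704*b - 3*x^3 + x^2*(52 - 26*b) + x*(-8*b^2 + 396*b + 44) - 144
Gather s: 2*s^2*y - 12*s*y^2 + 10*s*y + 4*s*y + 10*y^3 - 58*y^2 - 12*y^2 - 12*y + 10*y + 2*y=2*s^2*y + s*(-12*y^2 + 14*y) + 10*y^3 - 70*y^2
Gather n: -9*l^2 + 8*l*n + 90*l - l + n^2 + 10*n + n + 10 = -9*l^2 + 89*l + n^2 + n*(8*l + 11) + 10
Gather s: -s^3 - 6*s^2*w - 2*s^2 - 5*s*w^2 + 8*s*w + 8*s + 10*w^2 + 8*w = -s^3 + s^2*(-6*w - 2) + s*(-5*w^2 + 8*w + 8) + 10*w^2 + 8*w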